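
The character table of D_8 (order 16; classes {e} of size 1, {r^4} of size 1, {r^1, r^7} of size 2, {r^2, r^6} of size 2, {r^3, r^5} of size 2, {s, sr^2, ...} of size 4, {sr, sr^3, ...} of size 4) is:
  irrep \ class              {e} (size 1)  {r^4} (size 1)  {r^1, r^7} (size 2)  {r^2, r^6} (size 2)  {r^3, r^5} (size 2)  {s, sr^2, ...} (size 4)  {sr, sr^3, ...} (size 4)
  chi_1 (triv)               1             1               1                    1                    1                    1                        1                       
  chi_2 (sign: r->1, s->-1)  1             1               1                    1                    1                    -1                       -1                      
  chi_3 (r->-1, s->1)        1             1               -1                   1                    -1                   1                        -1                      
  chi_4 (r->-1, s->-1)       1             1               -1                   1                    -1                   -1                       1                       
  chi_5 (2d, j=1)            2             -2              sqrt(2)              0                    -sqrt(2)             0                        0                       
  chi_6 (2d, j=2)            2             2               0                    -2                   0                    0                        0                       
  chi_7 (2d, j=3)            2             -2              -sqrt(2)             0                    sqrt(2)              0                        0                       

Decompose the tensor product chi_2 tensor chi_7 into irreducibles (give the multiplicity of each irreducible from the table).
chi_2 tensor chi_7 = chi_7 (all other irreducibles have multiplicity 0).

Why: The character of a tensor product is the pointwise product (chi_2 * chi_7)(C) = chi_2(C) * chi_7(C):
  {e}: (1)*(2), {r^4}: (1)*(-2), {r^1, r^7}: (1)*(-sqrt(2)), {r^2, r^6}: (1)*(0), {r^3, r^5}: (1)*(sqrt(2)), {s, sr^2, ...}: (-1)*(0), {sr, sr^3, ...}: (-1)*(0)
so (chi_2 * chi_7) takes values
  {e} -> 2, {r^4} -> -2, {r^1, r^7} -> -sqrt(2), {r^2, r^6} -> 0, {r^3, r^5} -> sqrt(2), {s, sr^2, ...} -> 0, {sr, sr^3, ...} -> 0.
Now take the inner product of this character with each irreducible chi from the table, <chi_2*chi_7, chi> = (1/16) sum_C |C| (chi_2*chi_7)(C) conj(chi(C)):
  <chi_2*chi_7, chi_1> = (1/16)[1*(2)*conj(1) + 1*(-2)*conj(1) + 2*(-sqrt(2))*conj(1) + 2*(0)*conj(1) + 2*(sqrt(2))*conj(1) + 4*(0)*conj(1) + 4*(0)*conj(1)]
      = (1/16)[(2) + (-2) + (-2*sqrt(2)) + (0) + (2*sqrt(2)) + (0) + (0)] = 0/16 = 0
  <chi_2*chi_7, chi_2> = (1/16)[1*(2)*conj(1) + 1*(-2)*conj(1) + 2*(-sqrt(2))*conj(1) + 2*(0)*conj(1) + 2*(sqrt(2))*conj(1) + 4*(0)*conj(-1) + 4*(0)*conj(-1)]
      = (1/16)[(2) + (-2) + (-2*sqrt(2)) + (0) + (2*sqrt(2)) + (0) + (0)] = 0/16 = 0
  <chi_2*chi_7, chi_3> = (1/16)[1*(2)*conj(1) + 1*(-2)*conj(1) + 2*(-sqrt(2))*conj(-1) + 2*(0)*conj(1) + 2*(sqrt(2))*conj(-1) + 4*(0)*conj(1) + 4*(0)*conj(-1)]
      = (1/16)[(2) + (-2) + (2*sqrt(2)) + (0) + (-2*sqrt(2)) + (0) + (0)] = 0/16 = 0
  <chi_2*chi_7, chi_4> = (1/16)[1*(2)*conj(1) + 1*(-2)*conj(1) + 2*(-sqrt(2))*conj(-1) + 2*(0)*conj(1) + 2*(sqrt(2))*conj(-1) + 4*(0)*conj(-1) + 4*(0)*conj(1)]
      = (1/16)[(2) + (-2) + (2*sqrt(2)) + (0) + (-2*sqrt(2)) + (0) + (0)] = 0/16 = 0
  <chi_2*chi_7, chi_5> = (1/16)[1*(2)*conj(2) + 1*(-2)*conj(-2) + 2*(-sqrt(2))*conj(sqrt(2)) + 2*(0)*conj(0) + 2*(sqrt(2))*conj(-sqrt(2)) + 4*(0)*conj(0) + 4*(0)*conj(0)]
      = (1/16)[(4) + (4) + (-4) + (0) + (-4) + (0) + (0)] = 0/16 = 0
  <chi_2*chi_7, chi_6> = (1/16)[1*(2)*conj(2) + 1*(-2)*conj(2) + 2*(-sqrt(2))*conj(0) + 2*(0)*conj(-2) + 2*(sqrt(2))*conj(0) + 4*(0)*conj(0) + 4*(0)*conj(0)]
      = (1/16)[(4) + (-4) + (0) + (0) + (0) + (0) + (0)] = 0/16 = 0
  <chi_2*chi_7, chi_7> = (1/16)[1*(2)*conj(2) + 1*(-2)*conj(-2) + 2*(-sqrt(2))*conj(-sqrt(2)) + 2*(0)*conj(0) + 2*(sqrt(2))*conj(sqrt(2)) + 4*(0)*conj(0) + 4*(0)*conj(0)]
      = (1/16)[(4) + (4) + (4) + (0) + (4) + (0) + (0)] = 16/16 = 1
Hence the multiplicities are chi_7: 1. Dimension check: dim(chi_2)*dim(chi_7) = 1*2 = 2 and sum (mult * dim) = 1*2 = 2.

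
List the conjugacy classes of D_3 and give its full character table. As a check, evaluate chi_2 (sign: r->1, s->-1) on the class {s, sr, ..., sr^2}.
Conjugacy classes: {e} of size 1, {r^1, r^2} of size 2, {s, sr, ..., sr^2} of size 3.
Character table:
  irrep \ class              {e} (size 1)  {r^1, r^2} (size 2)  {s, sr, ..., sr^2} (size 3)
  chi_1 (triv)               1             1                    1                          
  chi_2 (sign: r->1, s->-1)  1             1                    -1                         
  chi_3 (2d, j=1)            2             -1                   0                          

Spot check: chi_2 (sign: r->1, s->-1) on {s, sr, ..., sr^2} = -1.

Argument: D_3 has order 2*3 = 6 with 3 conjugacy classes, hence 3 irreducibles. Sum of squared dims 1 + 1 + 4 = 6 = |G|. Linear characters come from the abelianisation; the 2-dimensional irreps have character r^k -> 2*cos(2*pi*j*k/3), reflections -> 0.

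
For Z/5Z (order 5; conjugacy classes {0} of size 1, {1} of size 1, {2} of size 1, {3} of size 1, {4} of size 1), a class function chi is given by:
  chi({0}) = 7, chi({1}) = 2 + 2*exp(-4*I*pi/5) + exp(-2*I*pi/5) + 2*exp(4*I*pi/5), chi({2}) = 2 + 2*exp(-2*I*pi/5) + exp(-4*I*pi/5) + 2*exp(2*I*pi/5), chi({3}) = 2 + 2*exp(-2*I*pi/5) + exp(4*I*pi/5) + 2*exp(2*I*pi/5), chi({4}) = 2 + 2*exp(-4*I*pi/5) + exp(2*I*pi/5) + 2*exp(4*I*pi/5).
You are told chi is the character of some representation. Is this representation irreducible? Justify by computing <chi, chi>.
Not irreducible (reducible): <chi, chi> = 13 > 1.

Solution. <chi, chi> = (1/|G|) sum_C |C| * |chi(C)|^2 = (1/5)[1*|7|^2 + 1*|2 + 2*exp(-4*I*pi/5) + exp(-2*I*pi/5) + 2*exp(4*I*pi/5)|^2 + 1*|2 + 2*exp(-2*I*pi/5) + exp(-4*I*pi/5) + 2*exp(2*I*pi/5)|^2 + 1*|2 + 2*exp(-2*I*pi/5) + exp(4*I*pi/5) + 2*exp(2*I*pi/5)|^2 + 1*|2 + 2*exp(-4*I*pi/5) + exp(2*I*pi/5) + 2*exp(4*I*pi/5)|^2]
  = (1/5)[(49) + (13 + 8*exp(-2*I*pi/5) + 10*exp(-4*I*pi/5) + 10*exp(4*I*pi/5) + 8*exp(2*I*pi/5)) + (13 + 10*exp(-2*I*pi/5) + 8*exp(-4*I*pi/5) + 8*exp(4*I*pi/5) + 10*exp(2*I*pi/5)) + (13 + 10*exp(-2*I*pi/5) + 8*exp(-4*I*pi/5) + 8*exp(4*I*pi/5) + 10*exp(2*I*pi/5)) + (13 + 8*exp(-2*I*pi/5) + 10*exp(-4*I*pi/5) + 10*exp(4*I*pi/5) + 8*exp(2*I*pi/5))] = 65/5 = 13.
(Exp terms are combined using exp(i*s)*conj(exp(i*t)) = exp(i*(s-t)), and sums of them are collapsed using the identity that for every m > 1 the m distinct m-th roots of unity sum to 0, e.g. 1 + exp(2*I*pi/3) + exp(-2*I*pi/3) = 0.)
A character is irreducible iff <chi, chi> = 1, so this representation is reducible.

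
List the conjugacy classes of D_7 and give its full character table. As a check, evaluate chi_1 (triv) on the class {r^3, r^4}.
Conjugacy classes: {e} of size 1, {r^1, r^6} of size 2, {r^2, r^5} of size 2, {r^3, r^4} of size 2, {s, sr, ..., sr^6} of size 7.
Character table:
  irrep \ class              {e} (size 1)  {r^1, r^6} (size 2)  {r^2, r^5} (size 2)  {r^3, r^4} (size 2)  {s, sr, ..., sr^6} (size 7)
  chi_1 (triv)               1             1                    1                    1                    1                          
  chi_2 (sign: r->1, s->-1)  1             1                    1                    1                    -1                         
  chi_3 (2d, j=1)            2             2*cos(2*pi/7)        -2*cos(3*pi/7)       -2*cos(pi/7)         0                          
  chi_4 (2d, j=2)            2             -2*cos(3*pi/7)       -2*cos(pi/7)         2*cos(2*pi/7)        0                          
  chi_5 (2d, j=3)            2             -2*cos(pi/7)         2*cos(2*pi/7)        -2*cos(3*pi/7)       0                          

Spot check: chi_1 (triv) on {r^3, r^4} = 1.

Working: D_7 has order 2*7 = 14 with 5 conjugacy classes, hence 5 irreducibles. Sum of squared dims 1 + 1 + 4 + 4 + 4 = 14 = |G|. Linear characters come from the abelianisation; the 2-dimensional irreps have character r^k -> 2*cos(2*pi*j*k/7), reflections -> 0.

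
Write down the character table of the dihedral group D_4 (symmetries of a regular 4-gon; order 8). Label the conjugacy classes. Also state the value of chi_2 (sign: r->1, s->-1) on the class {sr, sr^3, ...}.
Conjugacy classes: {e} of size 1, {r^2} of size 1, {r^1, r^3} of size 2, {s, sr^2, ...} of size 2, {sr, sr^3, ...} of size 2.
Character table:
  irrep \ class              {e} (size 1)  {r^2} (size 1)  {r^1, r^3} (size 2)  {s, sr^2, ...} (size 2)  {sr, sr^3, ...} (size 2)
  chi_1 (triv)               1             1               1                    1                        1                       
  chi_2 (sign: r->1, s->-1)  1             1               1                    -1                       -1                      
  chi_3 (r->-1, s->1)        1             1               -1                   1                        -1                      
  chi_4 (r->-1, s->-1)       1             1               -1                   -1                       1                       
  chi_5 (2d, j=1)            2             -2              0                    0                        0                       

Spot check: chi_2 (sign: r->1, s->-1) on {sr, sr^3, ...} = -1.

Derivation: D_4 has order 2*4 = 8 with 5 conjugacy classes, hence 5 irreducibles. Sum of squared dims 1 + 1 + 1 + 1 + 4 = 8 = |G|. Linear characters come from the abelianisation; the 2-dimensional irreps have character r^k -> 2*cos(2*pi*j*k/4), reflections -> 0.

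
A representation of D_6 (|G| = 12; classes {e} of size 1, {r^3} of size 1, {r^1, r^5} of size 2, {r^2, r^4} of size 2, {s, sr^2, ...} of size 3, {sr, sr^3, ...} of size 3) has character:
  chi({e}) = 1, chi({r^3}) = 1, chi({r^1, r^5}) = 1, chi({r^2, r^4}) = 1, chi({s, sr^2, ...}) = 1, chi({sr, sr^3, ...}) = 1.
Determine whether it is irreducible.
Irreducible: <chi, chi> = 1.

Details: <chi, chi> = (1/|G|) sum_C |C| * |chi(C)|^2 = (1/12)[1*|1|^2 + 1*|1|^2 + 2*|1|^2 + 2*|1|^2 + 3*|1|^2 + 3*|1|^2]
  = (1/12)[(1) + (1) + (2) + (2) + (3) + (3)] = 12/12 = 1.
A character is irreducible iff <chi, chi> = 1, so this representation is irreducible.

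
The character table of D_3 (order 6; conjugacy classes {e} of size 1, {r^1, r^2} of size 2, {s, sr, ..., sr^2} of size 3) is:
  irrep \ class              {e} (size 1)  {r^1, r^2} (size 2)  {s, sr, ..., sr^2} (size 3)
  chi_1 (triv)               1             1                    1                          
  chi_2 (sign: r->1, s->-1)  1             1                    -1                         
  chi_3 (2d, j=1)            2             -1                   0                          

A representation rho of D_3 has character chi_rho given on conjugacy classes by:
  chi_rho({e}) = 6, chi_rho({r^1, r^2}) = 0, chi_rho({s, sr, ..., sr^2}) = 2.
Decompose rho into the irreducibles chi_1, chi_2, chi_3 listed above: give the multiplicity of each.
Multiplicities: chi_1: 2, chi_2: 0, chi_3: 2.

Working: Use <chi_rho, chi> = (1/|G|) sum_C |C| * chi_rho(C) * conj(chi(C)) with |G| = 6 for each irreducible chi in the table:
  <chi_rho, chi_1> = (1/6)[1*(6)*conj(1) + 2*(0)*conj(1) + 3*(2)*conj(1)]
      = (1/6)[(6) + (0) + (6)] = 12/6 = 2
  <chi_rho, chi_2> = (1/6)[1*(6)*conj(1) + 2*(0)*conj(1) + 3*(2)*conj(-1)]
      = (1/6)[(6) + (0) + (-6)] = 0/6 = 0
  <chi_rho, chi_3> = (1/6)[1*(6)*conj(2) + 2*(0)*conj(-1) + 3*(2)*conj(0)]
      = (1/6)[(12) + (0) + (0)] = 12/6 = 2
Dimension check: dim(rho) = sum (mult * dim) = 2*1 + 0*1 + 2*2 = 6 = chi_rho(e) = 6.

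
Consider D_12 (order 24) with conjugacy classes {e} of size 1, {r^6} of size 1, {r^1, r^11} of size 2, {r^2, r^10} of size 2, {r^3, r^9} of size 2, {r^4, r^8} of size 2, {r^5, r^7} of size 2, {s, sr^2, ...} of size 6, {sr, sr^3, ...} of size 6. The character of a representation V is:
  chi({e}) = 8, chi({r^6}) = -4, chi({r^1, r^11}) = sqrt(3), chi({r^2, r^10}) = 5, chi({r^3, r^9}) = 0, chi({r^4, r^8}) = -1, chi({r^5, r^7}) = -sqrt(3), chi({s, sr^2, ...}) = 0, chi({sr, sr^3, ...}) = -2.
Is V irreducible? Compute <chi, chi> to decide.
Not irreducible (reducible): <chi, chi> = 7 > 1.

Reasoning: <chi, chi> = (1/|G|) sum_C |C| * |chi(C)|^2 = (1/24)[1*|8|^2 + 1*|-4|^2 + 2*|sqrt(3)|^2 + 2*|5|^2 + 2*|0|^2 + 2*|-1|^2 + 2*|-sqrt(3)|^2 + 6*|0|^2 + 6*|-2|^2]
  = (1/24)[(64) + (16) + (6) + (50) + (0) + (2) + (6) + (0) + (24)] = 168/24 = 7.
A character is irreducible iff <chi, chi> = 1, so this representation is reducible.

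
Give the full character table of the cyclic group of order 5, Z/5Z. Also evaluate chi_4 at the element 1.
Character table of Z/5Z (irreps indexed chi_0,...,chi_4 with chi_k(m) = zeta_5^(k*m), zeta_5 = exp(2*pi*i/5)):
  irrep \ class  {0} (size 1)  {1} (size 1)    {2} (size 1)    {3} (size 1)    {4} (size 1)  
  chi_0          1             1               1               1               1             
  chi_1          1             exp(2*I*pi/5)   exp(4*I*pi/5)   exp(-4*I*pi/5)  exp(-2*I*pi/5)
  chi_2          1             exp(4*I*pi/5)   exp(-2*I*pi/5)  exp(2*I*pi/5)   exp(-4*I*pi/5)
  chi_3          1             exp(-4*I*pi/5)  exp(2*I*pi/5)   exp(-2*I*pi/5)  exp(4*I*pi/5) 
  chi_4          1             exp(-2*I*pi/5)  exp(-4*I*pi/5)  exp(4*I*pi/5)   exp(2*I*pi/5) 

Spot check: chi_4(1) = zeta_5^(4*1) = zeta_5^4 = exp(-2*I*pi/5).

Proof sketch: Z/5Z is abelian, so all 5 irreducible complex representations are 1-dimensional. They are given by chi_k(m) = zeta_5^(k*m) for k = 0,...,4. Row orthogonality: sum_m chi_k(m) conj(chi_l(m)) = 5 * [k = l].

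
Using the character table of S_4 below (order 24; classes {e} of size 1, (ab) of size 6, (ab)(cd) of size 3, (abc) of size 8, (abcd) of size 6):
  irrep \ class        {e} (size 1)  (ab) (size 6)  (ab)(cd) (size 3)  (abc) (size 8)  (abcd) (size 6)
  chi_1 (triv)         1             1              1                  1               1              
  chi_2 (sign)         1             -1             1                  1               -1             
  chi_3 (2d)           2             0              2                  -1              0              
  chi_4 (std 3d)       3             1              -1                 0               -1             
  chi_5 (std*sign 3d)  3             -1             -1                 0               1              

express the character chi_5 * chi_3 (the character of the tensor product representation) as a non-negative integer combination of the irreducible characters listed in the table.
chi_5 tensor chi_3 = chi_4 + chi_5 (all other irreducibles have multiplicity 0).

Details: The character of a tensor product is the pointwise product (chi_5 * chi_3)(C) = chi_5(C) * chi_3(C):
  {e}: (3)*(2), (ab): (-1)*(0), (ab)(cd): (-1)*(2), (abc): (0)*(-1), (abcd): (1)*(0)
so (chi_5 * chi_3) takes values
  {e} -> 6, (ab) -> 0, (ab)(cd) -> -2, (abc) -> 0, (abcd) -> 0.
Now take the inner product of this character with each irreducible chi from the table, <chi_5*chi_3, chi> = (1/24) sum_C |C| (chi_5*chi_3)(C) conj(chi(C)):
  <chi_5*chi_3, chi_1> = (1/24)[1*(6)*conj(1) + 6*(0)*conj(1) + 3*(-2)*conj(1) + 8*(0)*conj(1) + 6*(0)*conj(1)]
      = (1/24)[(6) + (0) + (-6) + (0) + (0)] = 0/24 = 0
  <chi_5*chi_3, chi_2> = (1/24)[1*(6)*conj(1) + 6*(0)*conj(-1) + 3*(-2)*conj(1) + 8*(0)*conj(1) + 6*(0)*conj(-1)]
      = (1/24)[(6) + (0) + (-6) + (0) + (0)] = 0/24 = 0
  <chi_5*chi_3, chi_3> = (1/24)[1*(6)*conj(2) + 6*(0)*conj(0) + 3*(-2)*conj(2) + 8*(0)*conj(-1) + 6*(0)*conj(0)]
      = (1/24)[(12) + (0) + (-12) + (0) + (0)] = 0/24 = 0
  <chi_5*chi_3, chi_4> = (1/24)[1*(6)*conj(3) + 6*(0)*conj(1) + 3*(-2)*conj(-1) + 8*(0)*conj(0) + 6*(0)*conj(-1)]
      = (1/24)[(18) + (0) + (6) + (0) + (0)] = 24/24 = 1
  <chi_5*chi_3, chi_5> = (1/24)[1*(6)*conj(3) + 6*(0)*conj(-1) + 3*(-2)*conj(-1) + 8*(0)*conj(0) + 6*(0)*conj(1)]
      = (1/24)[(18) + (0) + (6) + (0) + (0)] = 24/24 = 1
Hence the multiplicities are chi_4: 1, chi_5: 1. Dimension check: dim(chi_5)*dim(chi_3) = 3*2 = 6 and sum (mult * dim) = 1*3 + 1*3 = 6.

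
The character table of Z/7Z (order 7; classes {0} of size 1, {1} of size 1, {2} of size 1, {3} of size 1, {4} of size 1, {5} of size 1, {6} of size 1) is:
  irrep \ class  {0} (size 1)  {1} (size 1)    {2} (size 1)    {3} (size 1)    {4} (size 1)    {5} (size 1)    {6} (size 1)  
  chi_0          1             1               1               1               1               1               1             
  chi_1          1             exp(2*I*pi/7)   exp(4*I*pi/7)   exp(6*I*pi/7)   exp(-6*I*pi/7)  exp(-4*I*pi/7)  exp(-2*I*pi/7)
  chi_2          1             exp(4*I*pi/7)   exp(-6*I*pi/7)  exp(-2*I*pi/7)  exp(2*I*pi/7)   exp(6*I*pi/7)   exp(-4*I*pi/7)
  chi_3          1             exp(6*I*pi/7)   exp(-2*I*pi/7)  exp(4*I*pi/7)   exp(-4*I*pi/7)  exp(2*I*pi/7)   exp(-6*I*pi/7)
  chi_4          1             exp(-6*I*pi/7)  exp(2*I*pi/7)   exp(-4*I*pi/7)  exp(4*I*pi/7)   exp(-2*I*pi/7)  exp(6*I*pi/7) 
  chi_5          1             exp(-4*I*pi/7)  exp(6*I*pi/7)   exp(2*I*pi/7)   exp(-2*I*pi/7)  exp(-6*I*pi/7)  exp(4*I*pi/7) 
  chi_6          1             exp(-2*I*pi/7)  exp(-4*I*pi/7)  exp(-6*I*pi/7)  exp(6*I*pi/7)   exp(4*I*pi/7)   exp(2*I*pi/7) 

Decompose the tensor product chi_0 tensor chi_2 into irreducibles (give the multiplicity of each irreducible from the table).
chi_0 tensor chi_2 = chi_2 (all other irreducibles have multiplicity 0).

Why: The character of a tensor product is the pointwise product (chi_0 * chi_2)(C) = chi_0(C) * chi_2(C):
  {0}: (1)*(1), {1}: (1)*(exp(4*I*pi/7)), {2}: (1)*(exp(-6*I*pi/7)), {3}: (1)*(exp(-2*I*pi/7)), {4}: (1)*(exp(2*I*pi/7)), {5}: (1)*(exp(6*I*pi/7)), {6}: (1)*(exp(-4*I*pi/7))
so (chi_0 * chi_2) takes values
  {0} -> 1, {1} -> exp(4*I*pi/7), {2} -> exp(-6*I*pi/7), {3} -> exp(-2*I*pi/7), {4} -> exp(2*I*pi/7), {5} -> exp(6*I*pi/7), {6} -> exp(-4*I*pi/7).
Now take the inner product of this character with each irreducible chi from the table, <chi_0*chi_2, chi> = (1/7) sum_C |C| (chi_0*chi_2)(C) conj(chi(C)):
  <chi_0*chi_2, chi_0> = (1/7)[1*(1)*conj(1) + 1*(exp(4*I*pi/7))*conj(1) + 1*(exp(-6*I*pi/7))*conj(1) + 1*(exp(-2*I*pi/7))*conj(1) + 1*(exp(2*I*pi/7))*conj(1) + 1*(exp(6*I*pi/7))*conj(1) + 1*(exp(-4*I*pi/7))*conj(1)]
      = (1/7)[(1) + (exp(4*I*pi/7)) + (exp(-6*I*pi/7)) + (exp(-2*I*pi/7)) + (exp(2*I*pi/7)) + (exp(6*I*pi/7)) + (exp(-4*I*pi/7))] = 0/7 = 0
  <chi_0*chi_2, chi_1> = (1/7)[1*(1)*conj(1) + 1*(exp(4*I*pi/7))*conj(exp(2*I*pi/7)) + 1*(exp(-6*I*pi/7))*conj(exp(4*I*pi/7)) + 1*(exp(-2*I*pi/7))*conj(exp(6*I*pi/7)) + 1*(exp(2*I*pi/7))*conj(exp(-6*I*pi/7)) + 1*(exp(6*I*pi/7))*conj(exp(-4*I*pi/7)) + 1*(exp(-4*I*pi/7))*conj(exp(-2*I*pi/7))]
      = (1/7)[(1) + (exp(2*I*pi/7)) + (exp(4*I*pi/7)) + (exp(6*I*pi/7)) + (exp(-6*I*pi/7)) + (exp(-4*I*pi/7)) + (exp(-2*I*pi/7))] = 0/7 = 0
  <chi_0*chi_2, chi_2> = (1/7)[1*(1)*conj(1) + 1*(exp(4*I*pi/7))*conj(exp(4*I*pi/7)) + 1*(exp(-6*I*pi/7))*conj(exp(-6*I*pi/7)) + 1*(exp(-2*I*pi/7))*conj(exp(-2*I*pi/7)) + 1*(exp(2*I*pi/7))*conj(exp(2*I*pi/7)) + 1*(exp(6*I*pi/7))*conj(exp(6*I*pi/7)) + 1*(exp(-4*I*pi/7))*conj(exp(-4*I*pi/7))]
      = (1/7)[(1) + (1) + (1) + (1) + (1) + (1) + (1)] = 7/7 = 1
  <chi_0*chi_2, chi_3> = (1/7)[1*(1)*conj(1) + 1*(exp(4*I*pi/7))*conj(exp(6*I*pi/7)) + 1*(exp(-6*I*pi/7))*conj(exp(-2*I*pi/7)) + 1*(exp(-2*I*pi/7))*conj(exp(4*I*pi/7)) + 1*(exp(2*I*pi/7))*conj(exp(-4*I*pi/7)) + 1*(exp(6*I*pi/7))*conj(exp(2*I*pi/7)) + 1*(exp(-4*I*pi/7))*conj(exp(-6*I*pi/7))]
      = (1/7)[(1) + (exp(-2*I*pi/7)) + (exp(-4*I*pi/7)) + (exp(-6*I*pi/7)) + (exp(6*I*pi/7)) + (exp(4*I*pi/7)) + (exp(2*I*pi/7))] = 0/7 = 0
  <chi_0*chi_2, chi_4> = (1/7)[1*(1)*conj(1) + 1*(exp(4*I*pi/7))*conj(exp(-6*I*pi/7)) + 1*(exp(-6*I*pi/7))*conj(exp(2*I*pi/7)) + 1*(exp(-2*I*pi/7))*conj(exp(-4*I*pi/7)) + 1*(exp(2*I*pi/7))*conj(exp(4*I*pi/7)) + 1*(exp(6*I*pi/7))*conj(exp(-2*I*pi/7)) + 1*(exp(-4*I*pi/7))*conj(exp(6*I*pi/7))]
      = (1/7)[(1) + (exp(-4*I*pi/7)) + (exp(6*I*pi/7)) + (exp(2*I*pi/7)) + (exp(-2*I*pi/7)) + (exp(-6*I*pi/7)) + (exp(4*I*pi/7))] = 0/7 = 0
  <chi_0*chi_2, chi_5> = (1/7)[1*(1)*conj(1) + 1*(exp(4*I*pi/7))*conj(exp(-4*I*pi/7)) + 1*(exp(-6*I*pi/7))*conj(exp(6*I*pi/7)) + 1*(exp(-2*I*pi/7))*conj(exp(2*I*pi/7)) + 1*(exp(2*I*pi/7))*conj(exp(-2*I*pi/7)) + 1*(exp(6*I*pi/7))*conj(exp(-6*I*pi/7)) + 1*(exp(-4*I*pi/7))*conj(exp(4*I*pi/7))]
      = (1/7)[(1) + (exp(-6*I*pi/7)) + (exp(2*I*pi/7)) + (exp(-4*I*pi/7)) + (exp(4*I*pi/7)) + (exp(-2*I*pi/7)) + (exp(6*I*pi/7))] = 0/7 = 0
  <chi_0*chi_2, chi_6> = (1/7)[1*(1)*conj(1) + 1*(exp(4*I*pi/7))*conj(exp(-2*I*pi/7)) + 1*(exp(-6*I*pi/7))*conj(exp(-4*I*pi/7)) + 1*(exp(-2*I*pi/7))*conj(exp(-6*I*pi/7)) + 1*(exp(2*I*pi/7))*conj(exp(6*I*pi/7)) + 1*(exp(6*I*pi/7))*conj(exp(4*I*pi/7)) + 1*(exp(-4*I*pi/7))*conj(exp(2*I*pi/7))]
      = (1/7)[(1) + (exp(6*I*pi/7)) + (exp(-2*I*pi/7)) + (exp(4*I*pi/7)) + (exp(-4*I*pi/7)) + (exp(2*I*pi/7)) + (exp(-6*I*pi/7))] = 0/7 = 0
(Exp terms are combined using exp(i*s)*conj(exp(i*t)) = exp(i*(s-t)), and sums of them are collapsed using the identity that for every m > 1 the m distinct m-th roots of unity sum to 0, e.g. 1 + exp(2*I*pi/3) + exp(-2*I*pi/3) = 0.)
Hence the multiplicities are chi_2: 1. Dimension check: dim(chi_0)*dim(chi_2) = 1*1 = 1 and sum (mult * dim) = 1*1 = 1.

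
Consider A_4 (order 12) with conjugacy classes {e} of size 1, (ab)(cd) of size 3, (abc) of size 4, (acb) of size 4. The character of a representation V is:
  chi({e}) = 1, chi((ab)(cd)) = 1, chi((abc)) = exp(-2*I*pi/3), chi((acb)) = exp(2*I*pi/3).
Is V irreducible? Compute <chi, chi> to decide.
Irreducible: <chi, chi> = 1.

Justification: <chi, chi> = (1/|G|) sum_C |C| * |chi(C)|^2 = (1/12)[1*|1|^2 + 3*|1|^2 + 4*|exp(-2*I*pi/3)|^2 + 4*|exp(2*I*pi/3)|^2]
  = (1/12)[(1) + (3) + (4) + (4)] = 12/12 = 1.
(Exp terms are combined using exp(i*s)*conj(exp(i*t)) = exp(i*(s-t)), and sums of them are collapsed using the identity that for every m > 1 the m distinct m-th roots of unity sum to 0, e.g. 1 + exp(2*I*pi/3) + exp(-2*I*pi/3) = 0.)
A character is irreducible iff <chi, chi> = 1, so this representation is irreducible.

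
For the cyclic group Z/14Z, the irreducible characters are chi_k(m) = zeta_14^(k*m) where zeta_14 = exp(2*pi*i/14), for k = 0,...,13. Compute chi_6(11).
chi_6(11) = zeta_14^66 = exp(-4*I*pi/7)

Proof sketch: chi_6(11) = zeta_14^(6*11) = zeta_14^66. Since zeta_14^14 = 1, this equals zeta_14^10 = exp(2*pi*i*10/14) = exp(-4*I*pi/7).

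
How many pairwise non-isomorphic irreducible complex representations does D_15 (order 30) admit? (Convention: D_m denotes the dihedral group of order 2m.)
9

Derivation: The number of irreducible complex representations of a finite group equals its number of conjugacy classes. D_15 has 9 conjugacy classes ((n+3)/2 for n odd), so D_15 (order 30) has exactly 9 irreducible complex representations.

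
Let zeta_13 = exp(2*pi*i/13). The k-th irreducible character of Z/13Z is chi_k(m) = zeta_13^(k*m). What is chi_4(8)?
chi_4(8) = zeta_13^32 = exp(12*I*pi/13)

Argument: chi_4(8) = zeta_13^(4*8) = zeta_13^32. Since zeta_13^13 = 1, this equals zeta_13^6 = exp(2*pi*i*6/13) = exp(12*I*pi/13).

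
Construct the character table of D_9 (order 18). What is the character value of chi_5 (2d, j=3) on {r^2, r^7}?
Conjugacy classes: {e} of size 1, {r^1, r^8} of size 2, {r^2, r^7} of size 2, {r^3, r^6} of size 2, {r^4, r^5} of size 2, {s, sr, ..., sr^8} of size 9.
Character table:
  irrep \ class              {e} (size 1)  {r^1, r^8} (size 2)  {r^2, r^7} (size 2)  {r^3, r^6} (size 2)  {r^4, r^5} (size 2)  {s, sr, ..., sr^8} (size 9)
  chi_1 (triv)               1             1                    1                    1                    1                    1                          
  chi_2 (sign: r->1, s->-1)  1             1                    1                    1                    1                    -1                         
  chi_3 (2d, j=1)            2             2*cos(2*pi/9)        2*cos(4*pi/9)        -1                   -2*cos(pi/9)         0                          
  chi_4 (2d, j=2)            2             2*cos(4*pi/9)        -2*cos(pi/9)         -1                   2*cos(2*pi/9)        0                          
  chi_5 (2d, j=3)            2             -1                   -1                   2                    -1                   0                          
  chi_6 (2d, j=4)            2             -2*cos(pi/9)         2*cos(2*pi/9)        -1                   2*cos(4*pi/9)        0                          

Spot check: chi_5 (2d, j=3) on {r^2, r^7} = -1.

Working: D_9 has order 2*9 = 18 with 6 conjugacy classes, hence 6 irreducibles. Sum of squared dims 1 + 1 + 4 + 4 + 4 + 4 = 18 = |G|. Linear characters come from the abelianisation; the 2-dimensional irreps have character r^k -> 2*cos(2*pi*j*k/9), reflections -> 0.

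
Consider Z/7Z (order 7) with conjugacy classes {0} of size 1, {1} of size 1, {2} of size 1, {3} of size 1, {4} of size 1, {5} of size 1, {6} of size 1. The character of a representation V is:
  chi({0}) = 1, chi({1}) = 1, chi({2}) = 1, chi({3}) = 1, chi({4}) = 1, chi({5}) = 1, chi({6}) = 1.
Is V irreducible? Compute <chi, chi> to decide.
Irreducible: <chi, chi> = 1.

Solution. <chi, chi> = (1/|G|) sum_C |C| * |chi(C)|^2 = (1/7)[1*|1|^2 + 1*|1|^2 + 1*|1|^2 + 1*|1|^2 + 1*|1|^2 + 1*|1|^2 + 1*|1|^2]
  = (1/7)[(1) + (1) + (1) + (1) + (1) + (1) + (1)] = 7/7 = 1.
(Exp terms are combined using exp(i*s)*conj(exp(i*t)) = exp(i*(s-t)), and sums of them are collapsed using the identity that for every m > 1 the m distinct m-th roots of unity sum to 0, e.g. 1 + exp(2*I*pi/3) + exp(-2*I*pi/3) = 0.)
A character is irreducible iff <chi, chi> = 1, so this representation is irreducible.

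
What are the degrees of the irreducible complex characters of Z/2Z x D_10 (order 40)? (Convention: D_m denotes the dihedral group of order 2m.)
Dimensions: 1, 1, 1, 1, 1, 1, 1, 1, 2, 2, 2, 2, 2, 2, 2, 2

Working: There are 16 irreducibles (= number of conjugacy classes). Their dimensions d_i satisfy sum d_i^2 = |G| = 40: 1 + 1 + 1 + 1 + 1 + 1 + 1 + 1 + 4 + 4 + 4 + 4 + 4 + 4 + 4 + 4 = 40. (For the product with Z/2Z: each of the 2 1-dim characters of Z/2Z tensors with each irrep of D_10, giving 2 copies of each D_10-dimension.)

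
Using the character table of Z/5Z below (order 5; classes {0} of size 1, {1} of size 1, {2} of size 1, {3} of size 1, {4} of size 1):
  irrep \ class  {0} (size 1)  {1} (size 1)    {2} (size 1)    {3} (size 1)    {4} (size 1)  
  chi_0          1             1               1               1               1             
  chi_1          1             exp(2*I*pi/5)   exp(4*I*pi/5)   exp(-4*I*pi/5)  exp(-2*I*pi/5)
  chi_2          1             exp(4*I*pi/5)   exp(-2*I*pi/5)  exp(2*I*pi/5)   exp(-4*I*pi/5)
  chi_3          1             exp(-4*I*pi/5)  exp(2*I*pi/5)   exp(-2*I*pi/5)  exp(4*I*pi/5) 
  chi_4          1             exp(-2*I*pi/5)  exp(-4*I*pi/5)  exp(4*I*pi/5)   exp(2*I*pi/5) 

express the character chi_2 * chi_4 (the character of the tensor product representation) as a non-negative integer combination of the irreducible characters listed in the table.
chi_2 tensor chi_4 = chi_1 (all other irreducibles have multiplicity 0).

Derivation: The character of a tensor product is the pointwise product (chi_2 * chi_4)(C) = chi_2(C) * chi_4(C):
  {0}: (1)*(1), {1}: (exp(4*I*pi/5))*(exp(-2*I*pi/5)), {2}: (exp(-2*I*pi/5))*(exp(-4*I*pi/5)), {3}: (exp(2*I*pi/5))*(exp(4*I*pi/5)), {4}: (exp(-4*I*pi/5))*(exp(2*I*pi/5))
so (chi_2 * chi_4) takes values
  {0} -> 1, {1} -> exp(2*I*pi/5), {2} -> exp(4*I*pi/5), {3} -> exp(-4*I*pi/5), {4} -> exp(-2*I*pi/5).
Now take the inner product of this character with each irreducible chi from the table, <chi_2*chi_4, chi> = (1/5) sum_C |C| (chi_2*chi_4)(C) conj(chi(C)):
  <chi_2*chi_4, chi_0> = (1/5)[1*(1)*conj(1) + 1*(exp(2*I*pi/5))*conj(1) + 1*(exp(4*I*pi/5))*conj(1) + 1*(exp(-4*I*pi/5))*conj(1) + 1*(exp(-2*I*pi/5))*conj(1)]
      = (1/5)[(1) + (exp(2*I*pi/5)) + (exp(4*I*pi/5)) + (exp(-4*I*pi/5)) + (exp(-2*I*pi/5))] = 0/5 = 0
  <chi_2*chi_4, chi_1> = (1/5)[1*(1)*conj(1) + 1*(exp(2*I*pi/5))*conj(exp(2*I*pi/5)) + 1*(exp(4*I*pi/5))*conj(exp(4*I*pi/5)) + 1*(exp(-4*I*pi/5))*conj(exp(-4*I*pi/5)) + 1*(exp(-2*I*pi/5))*conj(exp(-2*I*pi/5))]
      = (1/5)[(1) + (1) + (1) + (1) + (1)] = 5/5 = 1
  <chi_2*chi_4, chi_2> = (1/5)[1*(1)*conj(1) + 1*(exp(2*I*pi/5))*conj(exp(4*I*pi/5)) + 1*(exp(4*I*pi/5))*conj(exp(-2*I*pi/5)) + 1*(exp(-4*I*pi/5))*conj(exp(2*I*pi/5)) + 1*(exp(-2*I*pi/5))*conj(exp(-4*I*pi/5))]
      = (1/5)[(1) + (exp(-2*I*pi/5)) + (exp(-4*I*pi/5)) + (exp(4*I*pi/5)) + (exp(2*I*pi/5))] = 0/5 = 0
  <chi_2*chi_4, chi_3> = (1/5)[1*(1)*conj(1) + 1*(exp(2*I*pi/5))*conj(exp(-4*I*pi/5)) + 1*(exp(4*I*pi/5))*conj(exp(2*I*pi/5)) + 1*(exp(-4*I*pi/5))*conj(exp(-2*I*pi/5)) + 1*(exp(-2*I*pi/5))*conj(exp(4*I*pi/5))]
      = (1/5)[(1) + (exp(-4*I*pi/5)) + (exp(2*I*pi/5)) + (exp(-2*I*pi/5)) + (exp(4*I*pi/5))] = 0/5 = 0
  <chi_2*chi_4, chi_4> = (1/5)[1*(1)*conj(1) + 1*(exp(2*I*pi/5))*conj(exp(-2*I*pi/5)) + 1*(exp(4*I*pi/5))*conj(exp(-4*I*pi/5)) + 1*(exp(-4*I*pi/5))*conj(exp(4*I*pi/5)) + 1*(exp(-2*I*pi/5))*conj(exp(2*I*pi/5))]
      = (1/5)[(1) + (exp(4*I*pi/5)) + (exp(-2*I*pi/5)) + (exp(2*I*pi/5)) + (exp(-4*I*pi/5))] = 0/5 = 0
(Exp terms are combined using exp(i*s)*conj(exp(i*t)) = exp(i*(s-t)), and sums of them are collapsed using the identity that for every m > 1 the m distinct m-th roots of unity sum to 0, e.g. 1 + exp(2*I*pi/3) + exp(-2*I*pi/3) = 0.)
Hence the multiplicities are chi_1: 1. Dimension check: dim(chi_2)*dim(chi_4) = 1*1 = 1 and sum (mult * dim) = 1*1 = 1.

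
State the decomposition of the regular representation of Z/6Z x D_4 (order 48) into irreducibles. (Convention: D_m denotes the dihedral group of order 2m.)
Each irreducible V_i of dimension d_i appears with multiplicity d_i, i.e. rho_reg = (direct sum over all irreducibles V_i) d_i V_i. The irreducible dimensions for Z/6Z x D_4 are 1, 1, 1, 1, 1, 1, 1, 1, 1, 1, 1, 1, 1, 1, 1, 1, 1, 1, 1, 1, 1, 1, 1, 1, 2, 2, 2, 2, 2, 2: 24 irreducibles of dimension 1, each with multiplicity 1; 6 irreducibles of dimension 2, each with multiplicity 2. Total dimension 24*1*1 + 6*2*2 = 48 = |G|.

Argument: General theorem: in the regular representation of a finite group G, each irreducible appears with multiplicity equal to its dimension. Check: dim(rho_reg) = sum d_i^2 = 1 + 1 + 1 + 1 + 1 + 1 + 1 + 1 + 1 + 1 + 1 + 1 + 1 + 1 + 1 + 1 + 1 + 1 + 1 + 1 + 1 + 1 + 1 + 1 + 4 + 4 + 4 + 4 + 4 + 4 = 48 = |G|.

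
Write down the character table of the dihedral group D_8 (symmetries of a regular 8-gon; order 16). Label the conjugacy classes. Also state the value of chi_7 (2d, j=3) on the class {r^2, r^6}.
Conjugacy classes: {e} of size 1, {r^4} of size 1, {r^1, r^7} of size 2, {r^2, r^6} of size 2, {r^3, r^5} of size 2, {s, sr^2, ...} of size 4, {sr, sr^3, ...} of size 4.
Character table:
  irrep \ class              {e} (size 1)  {r^4} (size 1)  {r^1, r^7} (size 2)  {r^2, r^6} (size 2)  {r^3, r^5} (size 2)  {s, sr^2, ...} (size 4)  {sr, sr^3, ...} (size 4)
  chi_1 (triv)               1             1               1                    1                    1                    1                        1                       
  chi_2 (sign: r->1, s->-1)  1             1               1                    1                    1                    -1                       -1                      
  chi_3 (r->-1, s->1)        1             1               -1                   1                    -1                   1                        -1                      
  chi_4 (r->-1, s->-1)       1             1               -1                   1                    -1                   -1                       1                       
  chi_5 (2d, j=1)            2             -2              sqrt(2)              0                    -sqrt(2)             0                        0                       
  chi_6 (2d, j=2)            2             2               0                    -2                   0                    0                        0                       
  chi_7 (2d, j=3)            2             -2              -sqrt(2)             0                    sqrt(2)              0                        0                       

Spot check: chi_7 (2d, j=3) on {r^2, r^6} = 0.

D_8 has order 2*8 = 16 with 7 conjugacy classes, hence 7 irreducibles. Sum of squared dims 1 + 1 + 1 + 1 + 4 + 4 + 4 = 16 = |G|. Linear characters come from the abelianisation; the 2-dimensional irreps have character r^k -> 2*cos(2*pi*j*k/8), reflections -> 0.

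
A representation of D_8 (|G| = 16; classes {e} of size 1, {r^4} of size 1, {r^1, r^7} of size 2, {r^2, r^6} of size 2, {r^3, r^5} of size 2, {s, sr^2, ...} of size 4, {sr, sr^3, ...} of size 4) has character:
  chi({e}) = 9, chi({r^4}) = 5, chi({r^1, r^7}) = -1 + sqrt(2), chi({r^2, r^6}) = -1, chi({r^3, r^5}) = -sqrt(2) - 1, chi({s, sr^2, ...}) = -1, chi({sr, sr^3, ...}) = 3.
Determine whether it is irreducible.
Not irreducible (reducible): <chi, chi> = 10 > 1.

Explanation: <chi, chi> = (1/|G|) sum_C |C| * |chi(C)|^2 = (1/16)[1*|9|^2 + 1*|5|^2 + 2*|-1 + sqrt(2)|^2 + 2*|-1|^2 + 2*|-sqrt(2) - 1|^2 + 4*|-1|^2 + 4*|3|^2]
  = (1/16)[(81) + (25) + (6 - 4*sqrt(2)) + (2) + (4*sqrt(2) + 6) + (4) + (36)] = 160/16 = 10.
A character is irreducible iff <chi, chi> = 1, so this representation is reducible.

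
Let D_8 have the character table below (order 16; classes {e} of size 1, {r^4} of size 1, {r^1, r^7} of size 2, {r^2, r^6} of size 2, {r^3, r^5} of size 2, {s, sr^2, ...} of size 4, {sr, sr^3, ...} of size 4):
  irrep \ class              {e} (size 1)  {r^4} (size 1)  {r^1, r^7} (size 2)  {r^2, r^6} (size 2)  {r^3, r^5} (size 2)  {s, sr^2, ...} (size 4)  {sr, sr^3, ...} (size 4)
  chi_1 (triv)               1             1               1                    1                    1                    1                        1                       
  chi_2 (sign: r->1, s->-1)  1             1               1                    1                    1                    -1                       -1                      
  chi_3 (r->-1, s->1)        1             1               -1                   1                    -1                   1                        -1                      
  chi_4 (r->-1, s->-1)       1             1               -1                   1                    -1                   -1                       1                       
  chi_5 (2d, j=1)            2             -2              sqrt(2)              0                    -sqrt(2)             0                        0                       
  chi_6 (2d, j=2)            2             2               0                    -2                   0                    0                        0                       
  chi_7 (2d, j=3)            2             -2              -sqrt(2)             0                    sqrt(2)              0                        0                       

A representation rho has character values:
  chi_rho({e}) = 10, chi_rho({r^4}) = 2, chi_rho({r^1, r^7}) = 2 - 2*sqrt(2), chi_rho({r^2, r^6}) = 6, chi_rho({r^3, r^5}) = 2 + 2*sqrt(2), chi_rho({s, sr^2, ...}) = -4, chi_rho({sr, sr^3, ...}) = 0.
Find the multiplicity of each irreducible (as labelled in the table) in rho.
Multiplicities: chi_1: 1, chi_2: 3, chi_3: 0, chi_4: 2, chi_5: 0, chi_6: 0, chi_7: 2.

Explanation: Use <chi_rho, chi> = (1/|G|) sum_C |C| * chi_rho(C) * conj(chi(C)) with |G| = 16 for each irreducible chi in the table:
  <chi_rho, chi_1> = (1/16)[1*(10)*conj(1) + 1*(2)*conj(1) + 2*(2 - 2*sqrt(2))*conj(1) + 2*(6)*conj(1) + 2*(2 + 2*sqrt(2))*conj(1) + 4*(-4)*conj(1) + 4*(0)*conj(1)]
      = (1/16)[(10) + (2) + (4 - 4*sqrt(2)) + (12) + (4 + 4*sqrt(2)) + (-16) + (0)] = 16/16 = 1
  <chi_rho, chi_2> = (1/16)[1*(10)*conj(1) + 1*(2)*conj(1) + 2*(2 - 2*sqrt(2))*conj(1) + 2*(6)*conj(1) + 2*(2 + 2*sqrt(2))*conj(1) + 4*(-4)*conj(-1) + 4*(0)*conj(-1)]
      = (1/16)[(10) + (2) + (4 - 4*sqrt(2)) + (12) + (4 + 4*sqrt(2)) + (16) + (0)] = 48/16 = 3
  <chi_rho, chi_3> = (1/16)[1*(10)*conj(1) + 1*(2)*conj(1) + 2*(2 - 2*sqrt(2))*conj(-1) + 2*(6)*conj(1) + 2*(2 + 2*sqrt(2))*conj(-1) + 4*(-4)*conj(1) + 4*(0)*conj(-1)]
      = (1/16)[(10) + (2) + (-4 + 4*sqrt(2)) + (12) + (-4*sqrt(2) - 4) + (-16) + (0)] = 0/16 = 0
  <chi_rho, chi_4> = (1/16)[1*(10)*conj(1) + 1*(2)*conj(1) + 2*(2 - 2*sqrt(2))*conj(-1) + 2*(6)*conj(1) + 2*(2 + 2*sqrt(2))*conj(-1) + 4*(-4)*conj(-1) + 4*(0)*conj(1)]
      = (1/16)[(10) + (2) + (-4 + 4*sqrt(2)) + (12) + (-4*sqrt(2) - 4) + (16) + (0)] = 32/16 = 2
  <chi_rho, chi_5> = (1/16)[1*(10)*conj(2) + 1*(2)*conj(-2) + 2*(2 - 2*sqrt(2))*conj(sqrt(2)) + 2*(6)*conj(0) + 2*(2 + 2*sqrt(2))*conj(-sqrt(2)) + 4*(-4)*conj(0) + 4*(0)*conj(0)]
      = (1/16)[(20) + (-4) + (-8 + 4*sqrt(2)) + (0) + (-8 - 4*sqrt(2)) + (0) + (0)] = 0/16 = 0
  <chi_rho, chi_6> = (1/16)[1*(10)*conj(2) + 1*(2)*conj(2) + 2*(2 - 2*sqrt(2))*conj(0) + 2*(6)*conj(-2) + 2*(2 + 2*sqrt(2))*conj(0) + 4*(-4)*conj(0) + 4*(0)*conj(0)]
      = (1/16)[(20) + (4) + (0) + (-24) + (0) + (0) + (0)] = 0/16 = 0
  <chi_rho, chi_7> = (1/16)[1*(10)*conj(2) + 1*(2)*conj(-2) + 2*(2 - 2*sqrt(2))*conj(-sqrt(2)) + 2*(6)*conj(0) + 2*(2 + 2*sqrt(2))*conj(sqrt(2)) + 4*(-4)*conj(0) + 4*(0)*conj(0)]
      = (1/16)[(20) + (-4) + (8 - 4*sqrt(2)) + (0) + (4*sqrt(2) + 8) + (0) + (0)] = 32/16 = 2
Dimension check: dim(rho) = sum (mult * dim) = 1*1 + 3*1 + 0*1 + 2*1 + 0*2 + 0*2 + 2*2 = 10 = chi_rho(e) = 10.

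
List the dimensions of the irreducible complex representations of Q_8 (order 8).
Dimensions: 1, 1, 1, 1, 2

Details: There are 5 irreducibles (= number of conjugacy classes). Their dimensions d_i satisfy sum d_i^2 = |G| = 8: 1 + 1 + 1 + 1 + 4 = 8.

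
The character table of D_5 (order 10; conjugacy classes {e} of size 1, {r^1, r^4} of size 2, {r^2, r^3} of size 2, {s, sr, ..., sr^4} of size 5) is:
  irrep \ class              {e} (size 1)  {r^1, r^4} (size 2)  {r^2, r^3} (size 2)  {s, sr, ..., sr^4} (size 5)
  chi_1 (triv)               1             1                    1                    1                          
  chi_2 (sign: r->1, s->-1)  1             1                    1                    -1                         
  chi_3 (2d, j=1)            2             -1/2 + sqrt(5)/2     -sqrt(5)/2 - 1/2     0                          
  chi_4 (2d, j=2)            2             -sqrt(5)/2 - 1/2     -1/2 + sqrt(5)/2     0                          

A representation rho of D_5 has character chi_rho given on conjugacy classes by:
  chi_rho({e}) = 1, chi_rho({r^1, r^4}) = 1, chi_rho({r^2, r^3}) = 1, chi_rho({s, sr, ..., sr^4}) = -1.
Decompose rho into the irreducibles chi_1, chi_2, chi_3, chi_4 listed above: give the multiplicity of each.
Multiplicities: chi_1: 0, chi_2: 1, chi_3: 0, chi_4: 0.

Proof sketch: Use <chi_rho, chi> = (1/|G|) sum_C |C| * chi_rho(C) * conj(chi(C)) with |G| = 10 for each irreducible chi in the table:
  <chi_rho, chi_1> = (1/10)[1*(1)*conj(1) + 2*(1)*conj(1) + 2*(1)*conj(1) + 5*(-1)*conj(1)]
      = (1/10)[(1) + (2) + (2) + (-5)] = 0/10 = 0
  <chi_rho, chi_2> = (1/10)[1*(1)*conj(1) + 2*(1)*conj(1) + 2*(1)*conj(1) + 5*(-1)*conj(-1)]
      = (1/10)[(1) + (2) + (2) + (5)] = 10/10 = 1
  <chi_rho, chi_3> = (1/10)[1*(1)*conj(2) + 2*(1)*conj(-1/2 + sqrt(5)/2) + 2*(1)*conj(-sqrt(5)/2 - 1/2) + 5*(-1)*conj(0)]
      = (1/10)[(2) + (-1 + sqrt(5)) + (-sqrt(5) - 1) + (0)] = 0/10 = 0
  <chi_rho, chi_4> = (1/10)[1*(1)*conj(2) + 2*(1)*conj(-sqrt(5)/2 - 1/2) + 2*(1)*conj(-1/2 + sqrt(5)/2) + 5*(-1)*conj(0)]
      = (1/10)[(2) + (-sqrt(5) - 1) + (-1 + sqrt(5)) + (0)] = 0/10 = 0
Dimension check: dim(rho) = sum (mult * dim) = 0*1 + 1*1 + 0*2 + 0*2 = 1 = chi_rho(e) = 1.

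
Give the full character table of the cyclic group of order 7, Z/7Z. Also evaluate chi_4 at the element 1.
Character table of Z/7Z (irreps indexed chi_0,...,chi_6 with chi_k(m) = zeta_7^(k*m), zeta_7 = exp(2*pi*i/7)):
  irrep \ class  {0} (size 1)  {1} (size 1)    {2} (size 1)    {3} (size 1)    {4} (size 1)    {5} (size 1)    {6} (size 1)  
  chi_0          1             1               1               1               1               1               1             
  chi_1          1             exp(2*I*pi/7)   exp(4*I*pi/7)   exp(6*I*pi/7)   exp(-6*I*pi/7)  exp(-4*I*pi/7)  exp(-2*I*pi/7)
  chi_2          1             exp(4*I*pi/7)   exp(-6*I*pi/7)  exp(-2*I*pi/7)  exp(2*I*pi/7)   exp(6*I*pi/7)   exp(-4*I*pi/7)
  chi_3          1             exp(6*I*pi/7)   exp(-2*I*pi/7)  exp(4*I*pi/7)   exp(-4*I*pi/7)  exp(2*I*pi/7)   exp(-6*I*pi/7)
  chi_4          1             exp(-6*I*pi/7)  exp(2*I*pi/7)   exp(-4*I*pi/7)  exp(4*I*pi/7)   exp(-2*I*pi/7)  exp(6*I*pi/7) 
  chi_5          1             exp(-4*I*pi/7)  exp(6*I*pi/7)   exp(2*I*pi/7)   exp(-2*I*pi/7)  exp(-6*I*pi/7)  exp(4*I*pi/7) 
  chi_6          1             exp(-2*I*pi/7)  exp(-4*I*pi/7)  exp(-6*I*pi/7)  exp(6*I*pi/7)   exp(4*I*pi/7)   exp(2*I*pi/7) 

Spot check: chi_4(1) = zeta_7^(4*1) = zeta_7^4 = exp(-6*I*pi/7).

Why: Z/7Z is abelian, so all 7 irreducible complex representations are 1-dimensional. They are given by chi_k(m) = zeta_7^(k*m) for k = 0,...,6. Row orthogonality: sum_m chi_k(m) conj(chi_l(m)) = 7 * [k = l].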